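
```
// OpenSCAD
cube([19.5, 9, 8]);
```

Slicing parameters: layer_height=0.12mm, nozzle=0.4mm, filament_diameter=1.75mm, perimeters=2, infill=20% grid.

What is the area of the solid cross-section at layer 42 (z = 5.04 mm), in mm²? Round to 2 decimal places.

175.50 mm²

At z = 5.04 mm: the 19.5×9 cube contributes its full rectangle (area 175.50 mm²). Overall, the cross-section is a single solid region. Net area = 175.50 mm².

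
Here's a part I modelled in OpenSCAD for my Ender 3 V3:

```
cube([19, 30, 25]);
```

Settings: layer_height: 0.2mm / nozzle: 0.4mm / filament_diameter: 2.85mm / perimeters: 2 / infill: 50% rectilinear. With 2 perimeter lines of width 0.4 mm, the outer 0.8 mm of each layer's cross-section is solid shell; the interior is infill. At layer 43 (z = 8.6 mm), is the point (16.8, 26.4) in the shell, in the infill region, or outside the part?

infill

At z = 8.6 mm: the cube is present — its section is the full 19×30 rectangle. Overall, the cross-section is a single solid region. The nearest boundary edge runs (19.00, 0.00)→(19.00, 30.00); distance from the point to it = 2.20 mm. The point is inside the cross-section and 2.20 mm from the nearest boundary — more than the 0.8 mm shell width (2 × 0.4), so it's in the infill interior.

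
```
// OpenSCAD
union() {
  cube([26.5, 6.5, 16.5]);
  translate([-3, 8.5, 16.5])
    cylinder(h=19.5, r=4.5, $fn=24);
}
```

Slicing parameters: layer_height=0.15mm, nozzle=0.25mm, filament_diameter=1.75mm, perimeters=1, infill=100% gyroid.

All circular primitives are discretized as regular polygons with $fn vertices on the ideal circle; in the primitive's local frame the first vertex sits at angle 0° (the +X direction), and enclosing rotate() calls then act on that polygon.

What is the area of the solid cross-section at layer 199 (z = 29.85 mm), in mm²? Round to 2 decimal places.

At z = 29.85 mm: the cube is absent (z outside [0, 16.5]); the r=4.5 cylinder at (-3, 8.5) contributes a regular 24-gon of circumradius 4.5 (area = (24/2)·4.500²·sin(360°/24) = 62.89 mm²); Merging all regions: only the r=4.5 cylinder at (-3, 8.5) is present, so the union is just that shape — area = 62.89 mm². Overall, the cross-section is a single solid region. Net area = 62.89 mm².

62.89 mm²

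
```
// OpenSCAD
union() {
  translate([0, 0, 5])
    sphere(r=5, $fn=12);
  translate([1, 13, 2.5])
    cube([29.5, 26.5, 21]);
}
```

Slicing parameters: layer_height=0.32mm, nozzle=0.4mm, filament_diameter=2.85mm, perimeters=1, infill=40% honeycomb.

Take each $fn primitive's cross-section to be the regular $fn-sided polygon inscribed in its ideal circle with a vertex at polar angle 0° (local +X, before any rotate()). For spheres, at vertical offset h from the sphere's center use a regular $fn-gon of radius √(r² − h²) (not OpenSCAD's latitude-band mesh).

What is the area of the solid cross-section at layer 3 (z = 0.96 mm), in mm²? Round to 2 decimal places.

At z = 0.96 mm: the sphere: section is a regular 12-gon, circumradius = √(r²−h²) = √(5²−4.04²) = 2.946 (area = (12/2)·2.946²·sin(360°/12) = 26.04 mm²); the cube at (1, 13) is absent (z outside [2.5, 23.5]); Combining (union): only the r=5 sphere is present, so the union is just that shape — area = 26.04 mm². Overall, the cross-section is a single solid region. Net area = 26.04 mm².

26.04 mm²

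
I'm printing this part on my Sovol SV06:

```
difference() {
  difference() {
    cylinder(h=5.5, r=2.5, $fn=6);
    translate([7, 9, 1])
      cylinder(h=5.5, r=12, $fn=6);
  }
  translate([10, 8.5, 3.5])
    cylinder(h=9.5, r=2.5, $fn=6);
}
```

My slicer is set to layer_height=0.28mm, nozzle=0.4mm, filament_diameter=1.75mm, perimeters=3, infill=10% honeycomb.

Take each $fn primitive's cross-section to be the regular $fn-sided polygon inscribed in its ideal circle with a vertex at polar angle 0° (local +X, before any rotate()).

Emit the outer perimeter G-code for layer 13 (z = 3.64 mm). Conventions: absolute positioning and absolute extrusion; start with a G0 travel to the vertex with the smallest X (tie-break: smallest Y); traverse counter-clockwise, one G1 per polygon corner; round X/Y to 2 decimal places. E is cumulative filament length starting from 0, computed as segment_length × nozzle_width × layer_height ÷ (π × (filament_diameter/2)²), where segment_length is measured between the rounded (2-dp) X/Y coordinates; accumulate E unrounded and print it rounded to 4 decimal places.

At z = 3.64 mm: the cylinder: section is a regular 6-gon, circumradius r=2.5; the r=12 cylinder at (7, 9) gives a regular 6-gon of circumradius 12 (constant along its height); Taking the first minus the rest: starting from the r=2.5 cylinder, the r=12 cylinder at (7, 9) partially overlaps it — only the 7.08 mm² overlap (of its 374.12 mm²) is removed, clipping the outline — 1 connected region; the r=2.5 cylinder at (10, 8.5) contributes a regular 6-gon of circumradius 2.5; Subtracting the remaining from the first: starting from that combined region, the r=2.5 cylinder at (10, 8.5) misses the remaining region (no effect) — 1 connected region. The outline is a single polygon with 7 vertices. Extrusion per mm of travel: 0.4 × 0.28 / (π × 0.875²) = 0.046564. Accumulating E over each segment gives final E = 0.6248.

G0 X-2.50 Y0.00 Z3.64
G1 X-1.25 Y-2.17 E0.1166
G1 X1.25 Y-2.17 E0.2330
G1 X1.70 Y-1.39 E0.2750
G1 X1.00 Y-1.39 E0.3075
G1 X-1.05 Y2.17 E0.4988
G1 X-1.25 Y2.17 E0.5081
G1 X-2.50 Y0.00 E0.6248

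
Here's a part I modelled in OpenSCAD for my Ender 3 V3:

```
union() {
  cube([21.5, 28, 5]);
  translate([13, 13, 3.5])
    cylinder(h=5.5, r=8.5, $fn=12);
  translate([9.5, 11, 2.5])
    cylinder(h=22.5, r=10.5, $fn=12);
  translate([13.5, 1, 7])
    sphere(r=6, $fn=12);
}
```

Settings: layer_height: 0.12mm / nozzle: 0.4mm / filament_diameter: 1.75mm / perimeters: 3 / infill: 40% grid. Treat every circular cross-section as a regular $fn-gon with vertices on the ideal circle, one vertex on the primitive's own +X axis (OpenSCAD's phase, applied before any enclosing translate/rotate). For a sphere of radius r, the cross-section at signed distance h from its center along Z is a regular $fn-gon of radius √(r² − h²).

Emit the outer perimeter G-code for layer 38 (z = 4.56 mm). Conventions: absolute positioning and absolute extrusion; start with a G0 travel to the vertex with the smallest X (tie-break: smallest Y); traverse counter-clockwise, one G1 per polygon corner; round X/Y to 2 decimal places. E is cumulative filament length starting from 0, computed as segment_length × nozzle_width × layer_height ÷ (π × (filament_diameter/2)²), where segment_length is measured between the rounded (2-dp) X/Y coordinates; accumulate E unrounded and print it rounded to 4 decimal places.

G0 X-1.00 Y11.00 Z4.56
G1 X0.00 Y7.27 E0.0771
G1 X0.00 Y0.00 E0.2221
G1 X8.29 Y0.00 E0.3876
G1 X8.75 Y-1.74 E0.4235
G1 X10.76 Y-3.75 E0.4802
G1 X13.50 Y-4.48 E0.5368
G1 X16.24 Y-3.75 E0.5934
G1 X18.25 Y-1.74 E0.6501
G1 X18.71 Y0.00 E0.6860
G1 X21.50 Y0.00 E0.7417
G1 X21.50 Y28.00 E1.3005
G1 X0.00 Y28.00 E1.7295
G1 X0.00 Y14.73 E1.9944
G1 X-1.00 Y11.00 E2.0714

At z = 4.56 mm: the cube (footprint 21.5×28) is included at this height; the r=8.5 cylinder at (13, 13) contributes a regular 12-gon of circumradius 8.5; the r=10.5 cylinder at (9.5, 11) gives a regular 12-gon of circumradius 10.5 (constant along its height); the sphere at (13.5, 1): section is a regular 12-gon, circumradius = √(r²−h²) = √(6²−2.44²) = 5.481; Taking the union: the regions partially overlap (shared area 599.53 mm²), so overlapping operands fuse into one piece — 1 connected region. The outline is a single polygon with 14 vertices. Extrusion per mm of travel: 0.4 × 0.12 / (π × 0.875²) = 0.019956. Accumulating E over each segment gives final E = 2.0714.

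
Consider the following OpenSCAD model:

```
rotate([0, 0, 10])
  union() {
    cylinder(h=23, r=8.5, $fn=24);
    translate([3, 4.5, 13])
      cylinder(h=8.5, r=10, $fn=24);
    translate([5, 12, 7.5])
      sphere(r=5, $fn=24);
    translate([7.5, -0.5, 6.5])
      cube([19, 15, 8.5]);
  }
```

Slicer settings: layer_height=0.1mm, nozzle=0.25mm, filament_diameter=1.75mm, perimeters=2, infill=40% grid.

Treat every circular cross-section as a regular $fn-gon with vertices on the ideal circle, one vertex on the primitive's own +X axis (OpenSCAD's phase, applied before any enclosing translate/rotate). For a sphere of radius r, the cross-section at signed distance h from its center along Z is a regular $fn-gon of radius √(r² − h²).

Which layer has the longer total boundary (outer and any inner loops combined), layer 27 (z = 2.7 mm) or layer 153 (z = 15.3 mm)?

layer 153 (z = 15.3 mm)

Layer 27 (z = 2.7): the cylinder: section is a regular 24-gon, circumradius r=8.5 (perimeter = 2·24·8.500·sin(180°/24) = 53.25 mm); the cylinder at (3, 4.5) is not intersected at this z (z outside [13, 21.5]); the r=5 sphere at (5, 12) slices to a regular 24-gon of circumradius 1.400 (√(r²−h²) with h=4.8 from center) (perimeter = 2·24·1.400·sin(180°/24) = 8.77 mm); the cube at (7.5, -0.5) does not reach this height (z outside [6.5, 15]); Merging all regions: the 2 present regions are separate (no shared area or edge), so areas and boundary lengths simply add and each stays a separate island — boundary = 62.03 mm; (whole slice rotated 10° about Z — lengths, areas and connectivity unchanged). So its perimeter = 62.03 mm. Layer 153 (z = 15.3): the r=8.5 cylinder gives a regular 24-gon of circumradius 8.5 (constant along its height) (perimeter = 2·24·8.500·sin(180°/24) = 53.25 mm); the r=10 cylinder at (3, 4.5) gives a regular 24-gon of circumradius 10 (constant along its height) (perimeter = 2·24·10.000·sin(180°/24) = 62.65 mm); the sphere at (5, 12) does not reach this height (|z−center|=7.800 > r=5); the cube at (7.5, -0.5) is absent (z outside [6.5, 15]); Taking the union: the regions partially overlap (shared area 165.49 mm²), so the edge portions inside another operand are dropped and the merged outline is re-measured after clipping — boundary = 69.36 mm; (whole slice rotated 10° about Z — lengths, areas and connectivity unchanged). So its perimeter = 69.36 mm. Layer 153 is larger (69.36 vs 62.03 mm).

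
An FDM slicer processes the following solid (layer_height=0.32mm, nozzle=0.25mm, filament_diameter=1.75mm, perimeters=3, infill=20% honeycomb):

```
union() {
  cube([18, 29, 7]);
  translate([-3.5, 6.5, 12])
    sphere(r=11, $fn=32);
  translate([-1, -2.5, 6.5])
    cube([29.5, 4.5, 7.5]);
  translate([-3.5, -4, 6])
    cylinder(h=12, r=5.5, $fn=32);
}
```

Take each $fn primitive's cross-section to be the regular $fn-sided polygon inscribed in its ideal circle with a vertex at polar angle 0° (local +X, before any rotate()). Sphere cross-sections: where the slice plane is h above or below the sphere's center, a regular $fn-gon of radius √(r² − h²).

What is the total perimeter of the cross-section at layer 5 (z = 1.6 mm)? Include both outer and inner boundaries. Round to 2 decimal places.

113.48 mm

At z = 1.6 mm: the 18×29 cube contributes its full rectangle (perimeter 94.00 mm); the sphere at (-3.5, 6.5): section is a regular 32-gon, circumradius = √(r²−h²) = √(11²−10.4²) = 3.583 (perimeter = 2·32·3.583·sin(180°/32) = 22.48 mm); the cube at (-1, -2.5) is absent (z outside [6.5, 14]); the cylinder at (-3.5, -4) does not reach this height (z outside [6, 18]); Taking the union: the regions partially overlap (shared area 0.07 mm²), so the edge portions inside another operand are dropped and the merged outline is re-measured after clipping — boundary = 113.48 mm. Overall, the cross-section is a single solid region. Total boundary length (outer) = 113.48 mm.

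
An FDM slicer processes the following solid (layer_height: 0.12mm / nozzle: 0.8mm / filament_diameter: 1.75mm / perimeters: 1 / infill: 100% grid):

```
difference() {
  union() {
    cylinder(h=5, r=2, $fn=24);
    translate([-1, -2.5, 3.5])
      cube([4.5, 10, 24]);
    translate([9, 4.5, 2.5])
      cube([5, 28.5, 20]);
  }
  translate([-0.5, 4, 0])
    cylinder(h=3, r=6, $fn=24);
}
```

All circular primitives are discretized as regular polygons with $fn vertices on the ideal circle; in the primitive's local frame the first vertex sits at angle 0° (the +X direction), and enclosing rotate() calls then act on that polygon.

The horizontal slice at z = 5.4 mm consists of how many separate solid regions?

2

At z = 5.4 mm: the cylinder is not intersected at this z (z outside [0, 5]); the cube at (-1, -2.5) is present — its section is the full 4.5×10 rectangle; the cube at (9, 4.5) (footprint 5×28.5) is included at this height; Taking the union: the 2 present regions are separate (no shared area or edge), so areas and boundary lengths simply add and each stays a separate island — 2 connected regions; the cylinder at (-0.5, 4) does not reach this height (z outside [0, 3]); Taking the first minus the rest: none of the subtracted shapes is present at this height, so that combined region is unchanged — 2 connected regions. The result has 2 disconnected regions.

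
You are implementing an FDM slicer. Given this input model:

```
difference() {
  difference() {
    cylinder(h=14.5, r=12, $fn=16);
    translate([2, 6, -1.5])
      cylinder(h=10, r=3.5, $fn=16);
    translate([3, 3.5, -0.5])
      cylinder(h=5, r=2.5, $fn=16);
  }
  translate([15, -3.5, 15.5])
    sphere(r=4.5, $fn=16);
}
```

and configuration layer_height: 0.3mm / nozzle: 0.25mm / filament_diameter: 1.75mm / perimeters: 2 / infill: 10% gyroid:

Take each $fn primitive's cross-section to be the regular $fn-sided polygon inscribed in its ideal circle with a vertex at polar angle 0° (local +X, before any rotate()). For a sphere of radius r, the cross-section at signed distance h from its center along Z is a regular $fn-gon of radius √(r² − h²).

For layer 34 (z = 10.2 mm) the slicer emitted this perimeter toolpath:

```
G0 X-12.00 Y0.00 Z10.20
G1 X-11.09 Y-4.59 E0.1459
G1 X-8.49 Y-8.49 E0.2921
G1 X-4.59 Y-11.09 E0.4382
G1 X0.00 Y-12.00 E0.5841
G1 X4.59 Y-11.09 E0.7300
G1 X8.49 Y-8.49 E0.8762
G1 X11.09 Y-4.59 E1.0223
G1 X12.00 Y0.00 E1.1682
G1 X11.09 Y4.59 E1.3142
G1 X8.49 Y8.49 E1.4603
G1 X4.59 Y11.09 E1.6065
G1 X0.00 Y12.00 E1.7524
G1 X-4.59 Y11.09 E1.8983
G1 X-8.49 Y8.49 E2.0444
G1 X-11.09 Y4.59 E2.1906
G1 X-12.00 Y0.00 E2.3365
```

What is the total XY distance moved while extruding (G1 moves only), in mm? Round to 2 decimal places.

74.93 mm

Sum the Euclidean lengths of each G1 segment: total = 74.93 mm.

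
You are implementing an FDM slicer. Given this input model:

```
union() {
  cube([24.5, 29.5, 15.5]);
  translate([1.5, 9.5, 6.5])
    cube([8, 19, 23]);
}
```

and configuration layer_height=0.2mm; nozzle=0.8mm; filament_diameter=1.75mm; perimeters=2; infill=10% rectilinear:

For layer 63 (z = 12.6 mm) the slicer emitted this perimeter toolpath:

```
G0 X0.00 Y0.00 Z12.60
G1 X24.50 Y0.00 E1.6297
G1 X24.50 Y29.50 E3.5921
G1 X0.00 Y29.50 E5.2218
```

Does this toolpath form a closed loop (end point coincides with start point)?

no

Start point (G0): (0.00, 0.00). End point (last G1): the path does not return to the start — open.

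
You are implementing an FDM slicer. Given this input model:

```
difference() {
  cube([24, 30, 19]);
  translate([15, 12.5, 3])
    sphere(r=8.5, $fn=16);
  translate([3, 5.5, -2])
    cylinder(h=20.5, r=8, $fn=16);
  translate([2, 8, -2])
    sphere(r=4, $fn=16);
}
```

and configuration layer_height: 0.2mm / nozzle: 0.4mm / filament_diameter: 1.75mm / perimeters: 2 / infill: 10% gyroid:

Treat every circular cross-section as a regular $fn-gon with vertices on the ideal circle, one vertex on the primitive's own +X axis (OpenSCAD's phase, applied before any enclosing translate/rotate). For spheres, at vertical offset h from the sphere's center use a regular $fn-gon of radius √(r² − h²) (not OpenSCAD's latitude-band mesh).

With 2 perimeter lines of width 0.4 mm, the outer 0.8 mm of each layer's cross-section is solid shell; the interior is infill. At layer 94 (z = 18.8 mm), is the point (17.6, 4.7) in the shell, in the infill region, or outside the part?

infill

At z = 18.8 mm: the cube is present — its section is the full 24×30 rectangle; the sphere at (15, 12.5) is not intersected at this z (|z−center|=15.800 > r=8.5); the cylinder at (3, 5.5) does not reach this height (z outside [-2, 18.5]); the sphere at (2, 8) does not reach this height (|z−center|=20.800 > r=4); After the difference (first − rest): none of the subtracted shapes is present at this height, so the 24×30 cube is unchanged — 1 connected region. Overall, the cross-section is a single solid region. The nearest boundary edge runs (0.00, 0.00)→(24.00, 0.00); distance from the point to it = 4.70 mm. The point is inside the cross-section and 4.70 mm from the nearest boundary — more than the 0.8 mm shell width (2 × 0.4), so it's in the infill interior.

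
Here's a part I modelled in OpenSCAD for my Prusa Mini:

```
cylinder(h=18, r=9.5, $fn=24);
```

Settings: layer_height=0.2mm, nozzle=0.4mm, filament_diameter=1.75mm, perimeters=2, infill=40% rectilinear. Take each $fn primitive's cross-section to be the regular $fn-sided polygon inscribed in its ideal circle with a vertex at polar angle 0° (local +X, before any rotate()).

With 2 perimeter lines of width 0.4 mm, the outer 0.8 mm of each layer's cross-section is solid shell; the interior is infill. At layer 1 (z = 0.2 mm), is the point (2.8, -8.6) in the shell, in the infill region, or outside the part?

shell

At z = 0.2 mm: the cylinder: section is a regular 24-gon, circumradius r=9.5. Overall, the cross-section is a single solid region. The nearest boundary edge runs (2.46, -9.18)→(4.75, -8.23); distance from the point to it = 0.40 mm. The point is inside the cross-section, 0.40 mm from the nearest boundary — within the 0.8 mm shell band (2 × 0.4).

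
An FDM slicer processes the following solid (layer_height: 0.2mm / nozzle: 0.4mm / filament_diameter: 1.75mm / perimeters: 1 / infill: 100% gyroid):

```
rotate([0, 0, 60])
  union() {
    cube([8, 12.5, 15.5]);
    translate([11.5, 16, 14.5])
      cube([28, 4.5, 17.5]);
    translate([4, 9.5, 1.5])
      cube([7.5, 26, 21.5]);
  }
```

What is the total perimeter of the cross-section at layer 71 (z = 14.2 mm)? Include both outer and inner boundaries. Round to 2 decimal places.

At z = 14.2 mm: the cube (footprint 8×12.5) is included at this height (perimeter 41.00 mm); the cube at (11.5, 16) is not intersected at this z (z outside [14.5, 32]); the 7.5×26 cube at (4, 9.5) contributes its full rectangle (perimeter 67.00 mm); Merging all regions: the regions partially overlap (shared area 12.00 mm²), so the edge portions inside another operand are dropped and the merged outline is re-measured after clipping — boundary = 94.00 mm; (whole slice rotated 60° about Z — lengths, areas and connectivity unchanged). Overall, the cross-section is a single solid region. Total boundary length (outer) = 94.00 mm.

94.00 mm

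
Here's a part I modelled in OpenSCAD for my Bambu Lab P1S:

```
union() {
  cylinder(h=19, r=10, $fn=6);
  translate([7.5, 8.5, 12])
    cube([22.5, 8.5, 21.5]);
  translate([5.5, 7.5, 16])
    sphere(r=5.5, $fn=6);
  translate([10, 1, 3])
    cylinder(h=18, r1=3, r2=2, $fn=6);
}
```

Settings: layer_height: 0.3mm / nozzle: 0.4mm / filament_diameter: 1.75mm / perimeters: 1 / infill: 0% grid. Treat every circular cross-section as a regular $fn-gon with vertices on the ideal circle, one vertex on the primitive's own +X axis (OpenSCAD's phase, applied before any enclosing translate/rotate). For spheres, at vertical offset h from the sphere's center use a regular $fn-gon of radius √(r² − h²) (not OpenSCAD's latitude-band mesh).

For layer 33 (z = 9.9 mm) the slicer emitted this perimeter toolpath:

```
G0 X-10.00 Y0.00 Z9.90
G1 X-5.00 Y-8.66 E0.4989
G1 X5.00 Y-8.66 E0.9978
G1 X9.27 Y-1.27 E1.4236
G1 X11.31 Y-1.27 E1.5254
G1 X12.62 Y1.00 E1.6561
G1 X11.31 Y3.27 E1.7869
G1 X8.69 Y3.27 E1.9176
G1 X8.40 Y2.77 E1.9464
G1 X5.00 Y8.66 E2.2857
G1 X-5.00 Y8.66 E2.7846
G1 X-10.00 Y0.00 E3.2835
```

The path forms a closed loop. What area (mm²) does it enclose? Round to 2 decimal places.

Apply the shoelace formula to the sequence of (X, Y) vertices; enclosed area = 272.14 mm².

272.14 mm²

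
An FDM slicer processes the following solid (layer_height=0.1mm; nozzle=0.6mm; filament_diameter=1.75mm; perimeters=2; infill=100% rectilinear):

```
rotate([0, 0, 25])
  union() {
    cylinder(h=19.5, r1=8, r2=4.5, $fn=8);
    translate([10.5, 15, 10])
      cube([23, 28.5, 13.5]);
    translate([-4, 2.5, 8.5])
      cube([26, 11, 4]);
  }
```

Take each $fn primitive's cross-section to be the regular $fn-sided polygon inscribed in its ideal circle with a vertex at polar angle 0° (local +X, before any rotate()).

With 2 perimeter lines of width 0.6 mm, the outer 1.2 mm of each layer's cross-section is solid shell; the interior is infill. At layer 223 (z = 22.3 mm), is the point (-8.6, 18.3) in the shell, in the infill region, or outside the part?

outside

At z = 22.3 mm: the cone is not intersected at this z (z outside [0, 19.5]); the 23×28.5 cube at (10.5, 15) contributes its full rectangle; the cube at (-4, 2.5) is absent (z outside [8.5, 12.5]); Combining (union): only the 23×28.5 cube at (10.5, 15) is present, so the union is just that shape — 1 connected region; (whole slice rotated 25° about Z — lengths, areas and connectivity unchanged). Overall, the cross-section is a single solid region. Undo the 25° rotation: the query point maps to (-0.060, 20.220) in the un-rotated model frame. The nearest boundary edge runs (10.50, 43.50)→(10.50, 15.00); distance from the point to it = 10.56 mm. The point is not inside any of the regions above, so it lies outside the cross-section (10.56 mm from the nearest boundary).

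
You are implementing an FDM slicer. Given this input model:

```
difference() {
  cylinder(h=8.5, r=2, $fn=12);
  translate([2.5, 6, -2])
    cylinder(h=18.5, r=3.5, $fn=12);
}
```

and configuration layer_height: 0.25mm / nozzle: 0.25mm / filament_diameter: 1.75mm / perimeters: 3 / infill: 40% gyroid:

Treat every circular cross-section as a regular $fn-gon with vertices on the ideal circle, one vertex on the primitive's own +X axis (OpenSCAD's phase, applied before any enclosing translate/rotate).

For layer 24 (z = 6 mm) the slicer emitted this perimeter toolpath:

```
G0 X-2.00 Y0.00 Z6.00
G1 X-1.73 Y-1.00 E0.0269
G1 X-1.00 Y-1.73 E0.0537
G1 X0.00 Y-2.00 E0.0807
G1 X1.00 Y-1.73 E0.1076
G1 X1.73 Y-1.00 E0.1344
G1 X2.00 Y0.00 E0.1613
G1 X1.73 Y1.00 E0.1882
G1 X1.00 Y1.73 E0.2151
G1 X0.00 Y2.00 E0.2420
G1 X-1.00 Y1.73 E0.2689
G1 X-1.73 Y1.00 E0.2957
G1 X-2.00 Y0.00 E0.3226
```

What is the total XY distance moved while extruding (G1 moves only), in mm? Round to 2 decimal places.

12.42 mm

Sum the Euclidean lengths of each G1 segment: total = 12.42 mm.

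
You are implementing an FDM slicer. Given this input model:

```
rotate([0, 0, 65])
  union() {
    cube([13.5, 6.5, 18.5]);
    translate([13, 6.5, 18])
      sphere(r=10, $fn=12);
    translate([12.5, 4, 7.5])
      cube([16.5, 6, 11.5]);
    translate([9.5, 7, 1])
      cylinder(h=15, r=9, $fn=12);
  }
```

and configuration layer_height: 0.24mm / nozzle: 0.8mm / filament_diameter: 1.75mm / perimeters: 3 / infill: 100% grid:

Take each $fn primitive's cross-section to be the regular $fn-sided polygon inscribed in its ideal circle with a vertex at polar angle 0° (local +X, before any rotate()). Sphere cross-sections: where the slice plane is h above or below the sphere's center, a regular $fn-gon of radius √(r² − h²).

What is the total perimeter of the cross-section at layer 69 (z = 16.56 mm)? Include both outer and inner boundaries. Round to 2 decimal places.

83.34 mm

At z = 16.56 mm: the cube (footprint 13.5×6.5) is included at this height (perimeter 40.00 mm); the sphere at (13, 6.5): section is a regular 12-gon, circumradius = √(r²−h²) = √(10²−1.44²) = 9.896 (perimeter = 2·12·9.896·sin(180°/12) = 61.47 mm); the cube at (12.5, 4) is present — its section is the full 16.5×6 rectangle (perimeter 45.00 mm); the cylinder at (9.5, 7) is not intersected at this z (z outside [1, 16]); Taking the union: the regions partially overlap (shared area 120.93 mm²), so the edge portions inside another operand are dropped and the merged outline is re-measured after clipping — boundary = 83.34 mm; (rotated 65° about Z; rotation is an isometry so areas/perimeters/island counts are preserved). Overall, the cross-section is a single solid region. Total boundary length (outer) = 83.34 mm.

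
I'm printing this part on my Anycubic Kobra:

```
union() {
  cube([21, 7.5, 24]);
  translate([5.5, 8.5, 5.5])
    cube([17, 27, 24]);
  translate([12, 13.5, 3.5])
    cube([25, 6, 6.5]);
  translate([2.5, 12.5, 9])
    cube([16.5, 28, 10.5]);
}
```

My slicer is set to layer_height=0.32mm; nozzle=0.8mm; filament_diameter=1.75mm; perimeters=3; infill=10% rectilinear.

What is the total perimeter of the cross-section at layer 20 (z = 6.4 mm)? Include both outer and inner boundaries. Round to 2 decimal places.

174.00 mm

At z = 6.4 mm: the cube is present — its section is the full 21×7.5 rectangle (perimeter 57.00 mm); the cube at (5.5, 8.5) is present — its section is the full 17×27 rectangle (perimeter 88.00 mm); the 25×6 cube at (12, 13.5) contributes its full rectangle (perimeter 62.00 mm); the cube at (2.5, 12.5) is not intersected at this z (z outside [9, 19.5]); Combining (union): the regions partially overlap (shared area 63.00 mm²), so the edge portions inside another operand are dropped and the merged outline is re-measured after clipping — boundary = 174.00 mm. Overall, the cross-section has 2 separate islands. Total boundary length (outer) = 174.00 mm.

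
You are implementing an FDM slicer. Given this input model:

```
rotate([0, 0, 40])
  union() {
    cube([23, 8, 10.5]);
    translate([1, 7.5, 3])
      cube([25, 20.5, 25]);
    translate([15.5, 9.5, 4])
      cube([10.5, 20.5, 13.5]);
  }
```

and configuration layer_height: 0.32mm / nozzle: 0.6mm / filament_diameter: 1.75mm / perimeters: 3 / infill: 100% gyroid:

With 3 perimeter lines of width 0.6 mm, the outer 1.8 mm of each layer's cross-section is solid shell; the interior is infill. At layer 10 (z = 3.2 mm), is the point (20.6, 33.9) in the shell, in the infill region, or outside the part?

outside

At z = 3.2 mm: the 23×8 cube contributes its full rectangle; the 25×20.5 cube at (1, 7.5) contributes its full rectangle; the cube at (15.5, 9.5) is not intersected at this z (z outside [4, 17.5]); Combining (union): the regions partially overlap (shared area 11.00 mm²), so overlapping operands fuse into one piece — 1 connected region; (rotated 40° about Z; rotation is an isometry so areas/perimeters/island counts are preserved). Overall, the cross-section is a single solid region. Undo the 40° rotation: the query point maps to (37.571, 12.727) in the un-rotated model frame. The nearest boundary edge runs (26.00, 28.00)→(26.00, 7.50); distance from the point to it = 11.57 mm. The point is not inside any of the regions above, so it lies outside the cross-section (11.57 mm from the nearest boundary).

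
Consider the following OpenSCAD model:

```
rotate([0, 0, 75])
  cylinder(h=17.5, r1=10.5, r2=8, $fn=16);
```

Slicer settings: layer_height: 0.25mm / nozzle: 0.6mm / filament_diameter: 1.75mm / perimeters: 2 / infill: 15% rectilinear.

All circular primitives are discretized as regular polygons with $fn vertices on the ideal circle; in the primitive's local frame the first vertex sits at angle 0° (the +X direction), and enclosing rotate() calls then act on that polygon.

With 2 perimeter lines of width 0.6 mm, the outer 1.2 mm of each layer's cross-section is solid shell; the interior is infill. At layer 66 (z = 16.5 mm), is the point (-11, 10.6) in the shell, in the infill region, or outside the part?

At z = 16.5 mm: the cone: at t=0.943 of its height the radius interpolates to r₁+(r₂−r₁)t = 8.143, giving a regular 16-gon of that circumradius; (rotated 75° about Z; rotation is an isometry so areas/perimeters/island counts are preserved). Overall, the cross-section is a single solid region. Undo the 75° rotation: the query point maps to (7.392, 13.369) in the un-rotated model frame. The nearest boundary edge runs (5.76, 5.76)→(3.12, 7.52); distance from the point to it = 7.24 mm. The point is not inside any of the regions above, so it lies outside the cross-section (7.24 mm from the nearest boundary).

outside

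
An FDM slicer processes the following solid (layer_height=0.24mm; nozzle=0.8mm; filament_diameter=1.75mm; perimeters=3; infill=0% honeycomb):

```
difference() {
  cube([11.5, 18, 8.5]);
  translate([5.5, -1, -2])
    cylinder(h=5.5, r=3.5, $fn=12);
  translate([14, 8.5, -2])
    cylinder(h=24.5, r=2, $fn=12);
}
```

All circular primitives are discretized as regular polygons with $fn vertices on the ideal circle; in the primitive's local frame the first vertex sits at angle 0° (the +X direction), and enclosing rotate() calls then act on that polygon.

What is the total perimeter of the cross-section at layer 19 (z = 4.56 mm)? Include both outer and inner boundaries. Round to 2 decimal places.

59.00 mm

At z = 4.56 mm: the cube (footprint 11.5×18) is included at this height (perimeter 59.00 mm); the cylinder at (5.5, -1) is not intersected at this z (z outside [-2, 3.5]); the cylinder at (14, 8.5): section is a regular 12-gon, circumradius r=2 (perimeter = 2·12·2.000·sin(180°/12) = 12.42 mm); After the difference (first − rest): starting from the 11.5×18 cube, the r=2 cylinder at (14, 8.5) misses the remaining region (no effect) — boundary = 59.00 mm. Overall, the cross-section is a single solid region. Total boundary length (outer) = 59.00 mm.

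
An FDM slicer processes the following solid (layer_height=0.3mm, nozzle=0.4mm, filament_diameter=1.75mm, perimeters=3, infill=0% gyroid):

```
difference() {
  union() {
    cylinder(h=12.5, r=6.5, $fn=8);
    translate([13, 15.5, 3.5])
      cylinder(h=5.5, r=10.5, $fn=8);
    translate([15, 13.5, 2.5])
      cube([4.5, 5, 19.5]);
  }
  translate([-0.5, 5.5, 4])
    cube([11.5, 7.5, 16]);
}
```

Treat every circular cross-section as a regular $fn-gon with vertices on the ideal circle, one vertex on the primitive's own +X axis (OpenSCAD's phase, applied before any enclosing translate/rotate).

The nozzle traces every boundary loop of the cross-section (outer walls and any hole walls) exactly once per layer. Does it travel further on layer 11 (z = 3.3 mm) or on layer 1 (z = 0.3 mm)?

Layer 11 (z = 3.3): the r=6.5 cylinder contributes a regular 8-gon of circumradius 6.5 (perimeter = 2·8·6.500·sin(180°/8) = 39.80 mm); the cylinder at (13, 15.5) does not reach this height (z outside [3.5, 9]); the 4.5×5 cube at (15, 13.5) contributes its full rectangle (perimeter 19.00 mm); Merging all regions: the 2 present regions are separate (no shared area or edge), so areas and boundary lengths simply add and each stays a separate island — boundary = 58.80 mm; the cube at (-0.5, 5.5) is absent (z outside [4, 20]); Subtracting the remaining from the first: none of the subtracted shapes is present at this height, so that combined region is unchanged — boundary = 58.80 mm. So its perimeter = 58.80 mm. Layer 1 (z = 0.3): the cylinder: section is a regular 8-gon, circumradius r=6.5 (perimeter = 2·8·6.500·sin(180°/8) = 39.80 mm); the cylinder at (13, 15.5) does not reach this height (z outside [3.5, 9]); the cube at (15, 13.5) is not intersected at this z (z outside [2.5, 22]); Combining (union): only the r=6.5 cylinder is present, so the union is just that shape — boundary = 39.80 mm; the cube at (-0.5, 5.5) is absent (z outside [4, 20]); Subtracting the remaining from the first: none of the subtracted shapes is present at this height, so the result so far is unchanged — boundary = 39.80 mm. So its perimeter = 39.80 mm. Layer 11 is larger (58.80 vs 39.80 mm).

layer 11 (z = 3.3 mm)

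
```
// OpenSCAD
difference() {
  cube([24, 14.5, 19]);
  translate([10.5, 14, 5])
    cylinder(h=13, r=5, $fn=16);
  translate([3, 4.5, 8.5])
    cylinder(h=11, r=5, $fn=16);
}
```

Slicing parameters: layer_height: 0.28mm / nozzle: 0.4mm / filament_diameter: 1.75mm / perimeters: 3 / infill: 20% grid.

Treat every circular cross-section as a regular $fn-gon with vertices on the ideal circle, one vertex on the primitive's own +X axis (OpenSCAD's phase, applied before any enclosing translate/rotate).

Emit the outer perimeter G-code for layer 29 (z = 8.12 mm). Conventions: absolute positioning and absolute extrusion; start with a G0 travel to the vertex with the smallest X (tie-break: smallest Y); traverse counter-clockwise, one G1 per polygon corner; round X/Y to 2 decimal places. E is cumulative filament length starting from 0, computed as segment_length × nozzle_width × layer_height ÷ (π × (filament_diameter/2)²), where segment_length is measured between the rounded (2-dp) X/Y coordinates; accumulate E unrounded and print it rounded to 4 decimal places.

G0 X0.00 Y0.00 Z8.12
G1 X24.00 Y0.00 E1.1175
G1 X24.00 Y14.50 E1.7927
G1 X15.40 Y14.50 E2.1932
G1 X15.50 Y14.00 E2.2169
G1 X15.12 Y12.09 E2.3076
G1 X14.04 Y10.46 E2.3986
G1 X12.41 Y9.38 E2.4897
G1 X10.50 Y9.00 E2.5804
G1 X8.59 Y9.38 E2.6711
G1 X6.96 Y10.46 E2.7621
G1 X5.88 Y12.09 E2.8532
G1 X5.50 Y14.00 E2.9438
G1 X5.60 Y14.50 E2.9676
G1 X0.00 Y14.50 E3.2283
G1 X0.00 Y0.00 E3.9035

At z = 8.12 mm: the cube (footprint 24×14.5) is included at this height; the cylinder at (10.5, 14): section is a regular 16-gon, circumradius r=5; the cylinder at (3, 4.5) is not intersected at this z (z outside [8.5, 19.5]); Subtracting the remaining from the first: starting from the 24×14.5 cube, the r=5 cylinder at (10.5, 14) partially overlaps it — only the 43.22 mm² overlap (of its 76.54 mm²) is removed, clipping the outline — 1 connected region. The outline is a single polygon with 15 vertices. Extrusion per mm of travel: 0.4 × 0.28 / (π × 0.875²) = 0.046564. Accumulating E over each segment gives final E = 3.9035.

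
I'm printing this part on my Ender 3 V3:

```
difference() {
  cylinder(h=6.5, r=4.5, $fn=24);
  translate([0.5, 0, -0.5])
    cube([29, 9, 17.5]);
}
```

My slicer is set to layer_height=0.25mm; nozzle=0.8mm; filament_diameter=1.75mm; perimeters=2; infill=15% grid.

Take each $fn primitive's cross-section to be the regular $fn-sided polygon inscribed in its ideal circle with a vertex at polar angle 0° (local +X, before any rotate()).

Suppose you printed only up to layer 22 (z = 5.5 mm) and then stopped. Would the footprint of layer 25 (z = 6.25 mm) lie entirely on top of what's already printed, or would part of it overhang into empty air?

entirely on top

Compare the two slices. At z = 5.5: the cylinder: section is a regular 24-gon, circumradius r=4.5 (area = (24/2)·4.500²·sin(360°/24) = 62.89 mm²); the cube at (0.5, 0) (footprint 29×9) is included at this height (area 261.00 mm²); Subtracting the remaining from the first: starting from the r=4.5 cylinder (62.89 mm²), the 29×9 cube at (0.5, 0) partially overlaps it — only the 13.49 mm² overlap (of its 261.00 mm²) is removed, clipping the outline — area = 49.40 mm². At z = 6.25: the r=4.5 cylinder contributes a regular 24-gon of circumradius 4.5 (area = (24/2)·4.500²·sin(360°/24) = 62.89 mm²); the cube at (0.5, 0) is present — its section is the full 29×9 rectangle (area 261.00 mm²); After the difference (first − rest): starting from the r=4.5 cylinder (62.89 mm²), the 29×9 cube at (0.5, 0) partially overlaps it — only the 13.49 mm² overlap (of its 261.00 mm²) is removed, clipping the outline — area = 49.40 mm². Checking containment: the cross-section at z = 6.25 is a subset of the cross-section at z = 5.5.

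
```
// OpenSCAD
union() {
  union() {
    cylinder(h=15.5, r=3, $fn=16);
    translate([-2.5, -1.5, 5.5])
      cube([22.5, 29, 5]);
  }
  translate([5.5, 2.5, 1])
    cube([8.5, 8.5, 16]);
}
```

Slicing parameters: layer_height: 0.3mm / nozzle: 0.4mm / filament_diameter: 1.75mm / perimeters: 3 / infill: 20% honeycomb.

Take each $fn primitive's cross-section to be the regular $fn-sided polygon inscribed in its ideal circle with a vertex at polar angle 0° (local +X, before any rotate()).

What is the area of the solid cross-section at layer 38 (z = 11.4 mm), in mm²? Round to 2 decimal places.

At z = 11.4 mm: the r=3 cylinder contributes a regular 16-gon of circumradius 3 (area = (16/2)·3.000²·sin(360°/16) = 27.55 mm²); the cube at (-2.5, -1.5) is absent (z outside [5.5, 10.5]); Combining (union): only the r=3 cylinder is present, so the union is just that shape — area = 27.55 mm²; the cube at (5.5, 2.5) (footprint 8.5×8.5) is included at this height (area 72.25 mm²); Merging all regions: the 2 present regions are separate (no shared area or edge), so areas and boundary lengths simply add and each stays a separate island — area = 99.80 mm². Overall, the cross-section has 2 separate islands. Net area = 99.80 mm².

99.80 mm²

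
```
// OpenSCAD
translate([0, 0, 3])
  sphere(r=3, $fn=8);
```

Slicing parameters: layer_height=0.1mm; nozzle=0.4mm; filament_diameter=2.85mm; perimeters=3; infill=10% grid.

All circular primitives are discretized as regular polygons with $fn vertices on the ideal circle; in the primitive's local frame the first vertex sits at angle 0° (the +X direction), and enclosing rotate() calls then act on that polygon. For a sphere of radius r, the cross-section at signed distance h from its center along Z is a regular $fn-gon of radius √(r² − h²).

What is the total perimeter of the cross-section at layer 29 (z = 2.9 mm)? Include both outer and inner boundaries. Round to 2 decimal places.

18.36 mm

At z = 2.9 mm: the sphere: section is a regular 8-gon, circumradius = √(r²−h²) = √(3²−0.1²) = 2.998 (perimeter = 2·8·2.998·sin(180°/8) = 18.36 mm). Overall, the cross-section is a single solid region. Total boundary length (outer) = 18.36 mm.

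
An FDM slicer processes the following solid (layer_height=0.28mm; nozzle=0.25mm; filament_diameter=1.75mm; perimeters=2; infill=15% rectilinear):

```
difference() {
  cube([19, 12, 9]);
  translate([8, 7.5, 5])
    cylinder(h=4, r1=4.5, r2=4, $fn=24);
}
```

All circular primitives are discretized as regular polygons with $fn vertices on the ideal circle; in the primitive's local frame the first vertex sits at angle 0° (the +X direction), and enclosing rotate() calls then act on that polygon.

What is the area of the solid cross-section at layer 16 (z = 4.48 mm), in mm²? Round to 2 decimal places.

228.00 mm²

At z = 4.48 mm: the 19×12 cube contributes its full rectangle (area 228.00 mm²); the cone at (8, 7.5) is not intersected at this z (z outside [5, 9]); Subtracting the remaining from the first: none of the subtracted shapes is present at this height, so the 19×12 cube is unchanged — area = 228.00 mm². Overall, the cross-section is a single solid region. Net area = 228.00 mm².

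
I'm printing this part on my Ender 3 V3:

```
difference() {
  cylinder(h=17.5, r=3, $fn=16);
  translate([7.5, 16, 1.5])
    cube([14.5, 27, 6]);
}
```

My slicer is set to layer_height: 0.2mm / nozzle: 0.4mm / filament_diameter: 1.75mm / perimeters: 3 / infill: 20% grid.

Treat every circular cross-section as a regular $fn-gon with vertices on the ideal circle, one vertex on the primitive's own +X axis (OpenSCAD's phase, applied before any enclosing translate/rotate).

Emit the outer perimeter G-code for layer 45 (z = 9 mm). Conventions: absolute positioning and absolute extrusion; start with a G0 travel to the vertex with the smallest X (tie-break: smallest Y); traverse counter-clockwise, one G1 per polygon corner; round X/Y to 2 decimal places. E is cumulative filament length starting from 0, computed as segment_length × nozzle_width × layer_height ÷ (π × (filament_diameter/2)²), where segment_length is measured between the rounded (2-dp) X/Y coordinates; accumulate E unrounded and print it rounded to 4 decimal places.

At z = 9 mm: the r=3 cylinder contributes a regular 16-gon of circumradius 3; the cube at (7.5, 16) is absent (z outside [1.5, 7.5]); After the difference (first − rest): none of the subtracted shapes is present at this height, so the r=3 cylinder is unchanged — 1 connected region. The outline is a single polygon with 16 vertices. Extrusion per mm of travel: 0.4 × 0.2 / (π × 0.875²) = 0.033260. Accumulating E over each segment gives final E = 0.6227.

G0 X-3.00 Y0.00 Z9.00
G1 X-2.77 Y-1.15 E0.0390
G1 X-2.12 Y-2.12 E0.0778
G1 X-1.15 Y-2.77 E0.1167
G1 X0.00 Y-3.00 E0.1557
G1 X1.15 Y-2.77 E0.1947
G1 X2.12 Y-2.12 E0.2335
G1 X2.77 Y-1.15 E0.2724
G1 X3.00 Y0.00 E0.3114
G1 X2.77 Y1.15 E0.3504
G1 X2.12 Y2.12 E0.3892
G1 X1.15 Y2.77 E0.4280
G1 X0.00 Y3.00 E0.4671
G1 X-1.15 Y2.77 E0.5061
G1 X-2.12 Y2.12 E0.5449
G1 X-2.77 Y1.15 E0.5837
G1 X-3.00 Y0.00 E0.6227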